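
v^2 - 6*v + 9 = (v - 3)^2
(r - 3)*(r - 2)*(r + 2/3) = r^3 - 13*r^2/3 + 8*r/3 + 4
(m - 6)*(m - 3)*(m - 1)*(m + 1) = m^4 - 9*m^3 + 17*m^2 + 9*m - 18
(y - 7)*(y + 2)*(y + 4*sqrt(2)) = y^3 - 5*y^2 + 4*sqrt(2)*y^2 - 20*sqrt(2)*y - 14*y - 56*sqrt(2)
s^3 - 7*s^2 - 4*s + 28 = (s - 7)*(s - 2)*(s + 2)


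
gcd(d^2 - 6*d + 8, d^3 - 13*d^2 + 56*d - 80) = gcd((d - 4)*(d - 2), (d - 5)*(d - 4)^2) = d - 4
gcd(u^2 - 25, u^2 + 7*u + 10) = u + 5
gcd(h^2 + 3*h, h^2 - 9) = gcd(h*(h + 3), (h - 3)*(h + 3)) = h + 3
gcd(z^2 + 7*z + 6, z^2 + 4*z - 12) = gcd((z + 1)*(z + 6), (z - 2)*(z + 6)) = z + 6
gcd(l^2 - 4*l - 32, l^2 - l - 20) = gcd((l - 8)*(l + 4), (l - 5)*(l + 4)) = l + 4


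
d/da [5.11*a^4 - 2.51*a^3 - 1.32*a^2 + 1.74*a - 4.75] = 20.44*a^3 - 7.53*a^2 - 2.64*a + 1.74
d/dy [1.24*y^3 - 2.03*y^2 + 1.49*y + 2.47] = 3.72*y^2 - 4.06*y + 1.49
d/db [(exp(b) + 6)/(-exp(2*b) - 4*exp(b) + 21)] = (2*(exp(b) + 2)*(exp(b) + 6) - exp(2*b) - 4*exp(b) + 21)*exp(b)/(exp(2*b) + 4*exp(b) - 21)^2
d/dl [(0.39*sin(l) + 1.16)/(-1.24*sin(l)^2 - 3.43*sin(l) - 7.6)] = (0.4836*sin(l)^2 + 2.8768*sin(l) + 1.0148)*cos(l)/(1.5376*sin(l)^4 + 8.5064*sin(l)^3 + 30.6129*sin(l)^2 + 52.136*sin(l) + 57.76)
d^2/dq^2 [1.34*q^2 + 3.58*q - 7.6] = 2.68000000000000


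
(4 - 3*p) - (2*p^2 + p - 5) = -2*p^2 - 4*p + 9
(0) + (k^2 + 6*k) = k^2 + 6*k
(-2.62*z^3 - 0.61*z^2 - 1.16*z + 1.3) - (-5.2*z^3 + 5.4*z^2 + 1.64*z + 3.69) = 2.58*z^3 - 6.01*z^2 - 2.8*z - 2.39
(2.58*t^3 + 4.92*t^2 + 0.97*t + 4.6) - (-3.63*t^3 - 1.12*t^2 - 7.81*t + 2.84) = 6.21*t^3 + 6.04*t^2 + 8.78*t + 1.76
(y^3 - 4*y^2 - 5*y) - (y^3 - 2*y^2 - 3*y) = -2*y^2 - 2*y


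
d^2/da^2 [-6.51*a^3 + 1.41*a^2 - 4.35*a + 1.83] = 2.82 - 39.06*a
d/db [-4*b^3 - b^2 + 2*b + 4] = -12*b^2 - 2*b + 2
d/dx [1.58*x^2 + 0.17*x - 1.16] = 3.16*x + 0.17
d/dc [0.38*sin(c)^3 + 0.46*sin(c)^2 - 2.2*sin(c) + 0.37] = (1.14*sin(c)^2 + 0.92*sin(c) - 2.2)*cos(c)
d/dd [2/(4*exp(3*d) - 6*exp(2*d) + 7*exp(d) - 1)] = (-24*exp(2*d) + 24*exp(d) - 14)*exp(d)/(4*exp(3*d) - 6*exp(2*d) + 7*exp(d) - 1)^2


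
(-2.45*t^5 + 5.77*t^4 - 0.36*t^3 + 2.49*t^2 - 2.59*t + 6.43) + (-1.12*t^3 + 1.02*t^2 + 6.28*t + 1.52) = -2.45*t^5 + 5.77*t^4 - 1.48*t^3 + 3.51*t^2 + 3.69*t + 7.95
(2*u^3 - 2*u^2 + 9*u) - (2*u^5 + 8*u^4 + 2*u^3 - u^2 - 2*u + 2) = -2*u^5 - 8*u^4 - u^2 + 11*u - 2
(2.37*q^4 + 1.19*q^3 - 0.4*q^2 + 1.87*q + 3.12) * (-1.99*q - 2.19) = -4.7163*q^5 - 7.5584*q^4 - 1.8101*q^3 - 2.8453*q^2 - 10.3041*q - 6.8328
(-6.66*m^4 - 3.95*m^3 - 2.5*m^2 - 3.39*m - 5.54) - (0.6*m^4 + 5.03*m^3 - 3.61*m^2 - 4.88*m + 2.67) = -7.26*m^4 - 8.98*m^3 + 1.11*m^2 + 1.49*m - 8.21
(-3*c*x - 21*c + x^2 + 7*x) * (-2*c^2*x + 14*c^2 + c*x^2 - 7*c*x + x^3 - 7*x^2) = 6*c^3*x^2 - 294*c^3 - 5*c^2*x^3 + 245*c^2*x - 2*c*x^4 + 98*c*x^2 + x^5 - 49*x^3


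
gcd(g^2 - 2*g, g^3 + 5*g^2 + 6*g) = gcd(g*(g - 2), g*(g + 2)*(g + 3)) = g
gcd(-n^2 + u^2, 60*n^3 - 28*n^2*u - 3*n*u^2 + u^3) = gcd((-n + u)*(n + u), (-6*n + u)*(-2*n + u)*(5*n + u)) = 1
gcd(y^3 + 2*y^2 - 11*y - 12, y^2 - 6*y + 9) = y - 3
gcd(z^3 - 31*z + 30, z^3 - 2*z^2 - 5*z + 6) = z - 1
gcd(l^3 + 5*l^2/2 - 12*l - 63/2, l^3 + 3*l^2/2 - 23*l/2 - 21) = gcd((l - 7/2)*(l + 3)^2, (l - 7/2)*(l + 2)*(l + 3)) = l^2 - l/2 - 21/2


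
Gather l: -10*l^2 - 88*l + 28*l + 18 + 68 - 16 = -10*l^2 - 60*l + 70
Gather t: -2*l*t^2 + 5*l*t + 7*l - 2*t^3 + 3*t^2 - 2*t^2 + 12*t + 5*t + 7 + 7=7*l - 2*t^3 + t^2*(1 - 2*l) + t*(5*l + 17) + 14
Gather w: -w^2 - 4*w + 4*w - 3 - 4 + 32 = 25 - w^2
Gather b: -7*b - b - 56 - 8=-8*b - 64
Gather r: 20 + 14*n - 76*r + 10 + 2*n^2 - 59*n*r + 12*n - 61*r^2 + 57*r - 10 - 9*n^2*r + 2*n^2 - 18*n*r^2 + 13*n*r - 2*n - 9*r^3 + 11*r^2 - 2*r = 4*n^2 + 24*n - 9*r^3 + r^2*(-18*n - 50) + r*(-9*n^2 - 46*n - 21) + 20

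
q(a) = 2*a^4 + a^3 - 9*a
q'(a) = 8*a^3 + 3*a^2 - 9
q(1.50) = 0.00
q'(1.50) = 24.75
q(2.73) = 106.87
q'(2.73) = 176.13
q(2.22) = 39.54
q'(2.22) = 93.31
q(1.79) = 10.16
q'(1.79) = 46.50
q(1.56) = 1.60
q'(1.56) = 28.67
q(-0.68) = 6.23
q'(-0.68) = -10.13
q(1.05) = -5.86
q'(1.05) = 3.57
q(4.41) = 802.53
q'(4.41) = 735.47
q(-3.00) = 162.00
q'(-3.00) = -198.00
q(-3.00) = 162.00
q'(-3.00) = -198.00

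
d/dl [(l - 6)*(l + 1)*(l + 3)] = 3*l^2 - 4*l - 21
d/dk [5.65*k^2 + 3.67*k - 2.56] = 11.3*k + 3.67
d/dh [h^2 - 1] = 2*h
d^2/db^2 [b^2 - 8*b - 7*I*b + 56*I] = 2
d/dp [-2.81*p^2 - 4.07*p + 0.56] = -5.62*p - 4.07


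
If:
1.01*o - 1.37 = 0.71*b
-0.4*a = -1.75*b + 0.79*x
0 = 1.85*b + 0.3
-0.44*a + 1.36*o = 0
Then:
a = 3.84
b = -0.16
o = 1.24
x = -2.30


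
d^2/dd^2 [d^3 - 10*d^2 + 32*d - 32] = 6*d - 20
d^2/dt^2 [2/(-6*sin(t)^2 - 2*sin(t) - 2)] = (36*sin(t)^4 + 9*sin(t)^3 - 65*sin(t)^2 - 19*sin(t) + 4)/(3*sin(t)^2 + sin(t) + 1)^3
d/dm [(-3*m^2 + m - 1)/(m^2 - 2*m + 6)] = (5*m^2 - 34*m + 4)/(m^4 - 4*m^3 + 16*m^2 - 24*m + 36)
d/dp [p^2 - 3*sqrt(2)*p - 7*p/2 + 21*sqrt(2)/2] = 2*p - 3*sqrt(2) - 7/2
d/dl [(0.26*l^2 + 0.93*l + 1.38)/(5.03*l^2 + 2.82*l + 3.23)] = (-3.9447*l^2 - 12.2032*l - 0.887699999999999)/(25.3009*l^4 + 28.3692*l^3 + 40.4462*l^2 + 18.2172*l + 10.4329)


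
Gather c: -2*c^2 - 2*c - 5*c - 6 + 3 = -2*c^2 - 7*c - 3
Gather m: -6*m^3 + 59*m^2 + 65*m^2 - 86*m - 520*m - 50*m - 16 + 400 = -6*m^3 + 124*m^2 - 656*m + 384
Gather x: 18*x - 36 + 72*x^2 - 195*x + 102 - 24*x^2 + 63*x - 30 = 48*x^2 - 114*x + 36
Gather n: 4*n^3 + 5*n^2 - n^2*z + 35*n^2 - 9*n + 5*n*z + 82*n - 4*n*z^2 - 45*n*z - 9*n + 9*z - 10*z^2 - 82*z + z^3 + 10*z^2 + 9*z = 4*n^3 + n^2*(40 - z) + n*(-4*z^2 - 40*z + 64) + z^3 - 64*z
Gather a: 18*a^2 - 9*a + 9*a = 18*a^2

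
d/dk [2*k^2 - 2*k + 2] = 4*k - 2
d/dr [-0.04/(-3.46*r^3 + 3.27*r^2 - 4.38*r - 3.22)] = (-0.4152*r^2 + 0.2616*r - 0.1752)/(3.46*r^3 - 3.27*r^2 + 4.38*r + 3.22)^2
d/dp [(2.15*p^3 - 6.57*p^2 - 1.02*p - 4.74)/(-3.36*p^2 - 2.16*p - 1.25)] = (-7.224*p^4 - 9.288*p^3 + 2.7015*p^2 - 15.4278*p - 8.9634)/(11.2896*p^4 + 14.5152*p^3 + 13.0656*p^2 + 5.4*p + 1.5625)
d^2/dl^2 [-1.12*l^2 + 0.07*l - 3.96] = -2.24000000000000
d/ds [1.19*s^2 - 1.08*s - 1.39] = 2.38*s - 1.08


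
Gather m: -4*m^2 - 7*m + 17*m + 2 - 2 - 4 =-4*m^2 + 10*m - 4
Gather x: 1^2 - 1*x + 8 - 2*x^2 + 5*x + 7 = -2*x^2 + 4*x + 16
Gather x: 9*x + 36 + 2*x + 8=11*x + 44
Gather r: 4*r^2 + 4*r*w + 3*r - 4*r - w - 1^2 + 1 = 4*r^2 + r*(4*w - 1) - w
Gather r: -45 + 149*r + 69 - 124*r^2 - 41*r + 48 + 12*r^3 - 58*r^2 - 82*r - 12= 12*r^3 - 182*r^2 + 26*r + 60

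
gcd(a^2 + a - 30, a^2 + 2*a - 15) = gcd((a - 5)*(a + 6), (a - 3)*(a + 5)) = 1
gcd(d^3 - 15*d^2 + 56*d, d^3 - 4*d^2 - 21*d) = d^2 - 7*d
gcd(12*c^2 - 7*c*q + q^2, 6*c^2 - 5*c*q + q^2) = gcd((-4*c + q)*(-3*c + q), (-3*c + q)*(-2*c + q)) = -3*c + q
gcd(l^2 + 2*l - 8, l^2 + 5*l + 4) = l + 4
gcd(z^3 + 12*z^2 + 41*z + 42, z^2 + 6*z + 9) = z + 3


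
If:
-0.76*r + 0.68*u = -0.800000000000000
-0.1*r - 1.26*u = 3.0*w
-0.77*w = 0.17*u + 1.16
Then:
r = 6.80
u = 6.42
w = -2.92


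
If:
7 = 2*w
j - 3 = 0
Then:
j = 3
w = 7/2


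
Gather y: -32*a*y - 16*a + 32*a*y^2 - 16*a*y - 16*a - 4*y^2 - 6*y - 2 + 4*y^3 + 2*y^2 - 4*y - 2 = -32*a + 4*y^3 + y^2*(32*a - 2) + y*(-48*a - 10) - 4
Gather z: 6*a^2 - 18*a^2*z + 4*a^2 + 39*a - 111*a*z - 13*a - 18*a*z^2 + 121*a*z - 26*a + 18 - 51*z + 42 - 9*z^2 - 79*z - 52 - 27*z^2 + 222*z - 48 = 10*a^2 + z^2*(-18*a - 36) + z*(-18*a^2 + 10*a + 92) - 40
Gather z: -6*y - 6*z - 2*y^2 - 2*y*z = -2*y^2 - 6*y + z*(-2*y - 6)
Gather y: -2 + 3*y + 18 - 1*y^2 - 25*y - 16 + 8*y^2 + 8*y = 7*y^2 - 14*y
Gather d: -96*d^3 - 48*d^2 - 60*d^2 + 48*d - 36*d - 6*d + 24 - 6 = -96*d^3 - 108*d^2 + 6*d + 18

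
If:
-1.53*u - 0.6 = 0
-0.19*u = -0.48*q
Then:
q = -0.16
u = -0.39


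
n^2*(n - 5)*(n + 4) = n^4 - n^3 - 20*n^2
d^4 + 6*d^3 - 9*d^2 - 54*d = d*(d - 3)*(d + 3)*(d + 6)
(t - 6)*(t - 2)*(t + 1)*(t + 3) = t^4 - 4*t^3 - 17*t^2 + 24*t + 36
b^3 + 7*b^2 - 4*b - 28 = (b - 2)*(b + 2)*(b + 7)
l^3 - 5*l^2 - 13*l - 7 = (l - 7)*(l + 1)^2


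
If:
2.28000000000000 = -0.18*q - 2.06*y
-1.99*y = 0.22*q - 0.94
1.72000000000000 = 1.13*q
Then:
No Solution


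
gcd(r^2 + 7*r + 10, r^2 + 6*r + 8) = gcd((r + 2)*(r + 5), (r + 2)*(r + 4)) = r + 2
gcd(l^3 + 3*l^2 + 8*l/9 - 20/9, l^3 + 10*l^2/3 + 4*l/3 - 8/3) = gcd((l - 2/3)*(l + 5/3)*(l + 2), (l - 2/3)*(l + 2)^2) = l^2 + 4*l/3 - 4/3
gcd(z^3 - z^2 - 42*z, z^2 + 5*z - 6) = z + 6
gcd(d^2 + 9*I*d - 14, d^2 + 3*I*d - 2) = d + 2*I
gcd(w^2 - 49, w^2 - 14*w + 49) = w - 7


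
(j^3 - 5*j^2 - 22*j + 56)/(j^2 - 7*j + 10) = (j^2 - 3*j - 28)/(j - 5)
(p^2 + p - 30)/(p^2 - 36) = (p - 5)/(p - 6)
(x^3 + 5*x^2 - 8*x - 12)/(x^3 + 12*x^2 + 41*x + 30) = (x - 2)/(x + 5)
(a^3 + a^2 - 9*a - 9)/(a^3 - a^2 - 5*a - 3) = (a + 3)/(a + 1)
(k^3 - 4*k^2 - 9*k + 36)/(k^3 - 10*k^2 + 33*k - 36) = (k + 3)/(k - 3)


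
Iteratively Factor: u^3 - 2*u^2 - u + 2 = (u - 2)*(u^2 - 1) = (u - 2)*(u - 1)*(u + 1)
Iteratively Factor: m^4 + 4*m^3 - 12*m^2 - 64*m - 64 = (m + 2)*(m^3 + 2*m^2 - 16*m - 32) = (m - 4)*(m + 2)*(m^2 + 6*m + 8) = (m - 4)*(m + 2)*(m + 4)*(m + 2)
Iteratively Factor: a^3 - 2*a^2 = (a - 2)*(a^2) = a*(a - 2)*(a)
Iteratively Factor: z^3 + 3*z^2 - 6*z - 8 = (z + 1)*(z^2 + 2*z - 8) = (z + 1)*(z + 4)*(z - 2)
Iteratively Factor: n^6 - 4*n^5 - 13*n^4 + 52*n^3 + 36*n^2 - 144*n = (n + 2)*(n^5 - 6*n^4 - n^3 + 54*n^2 - 72*n) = (n - 3)*(n + 2)*(n^4 - 3*n^3 - 10*n^2 + 24*n) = (n - 4)*(n - 3)*(n + 2)*(n^3 + n^2 - 6*n) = (n - 4)*(n - 3)*(n - 2)*(n + 2)*(n^2 + 3*n) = (n - 4)*(n - 3)*(n - 2)*(n + 2)*(n + 3)*(n)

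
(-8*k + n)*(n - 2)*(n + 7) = -8*k*n^2 - 40*k*n + 112*k + n^3 + 5*n^2 - 14*n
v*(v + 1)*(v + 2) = v^3 + 3*v^2 + 2*v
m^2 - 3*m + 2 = (m - 2)*(m - 1)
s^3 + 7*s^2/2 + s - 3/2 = (s - 1/2)*(s + 1)*(s + 3)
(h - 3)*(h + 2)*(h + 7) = h^3 + 6*h^2 - 13*h - 42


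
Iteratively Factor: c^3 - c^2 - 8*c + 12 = (c - 2)*(c^2 + c - 6) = (c - 2)*(c + 3)*(c - 2)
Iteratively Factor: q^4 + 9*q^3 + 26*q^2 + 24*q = (q)*(q^3 + 9*q^2 + 26*q + 24) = q*(q + 3)*(q^2 + 6*q + 8) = q*(q + 2)*(q + 3)*(q + 4)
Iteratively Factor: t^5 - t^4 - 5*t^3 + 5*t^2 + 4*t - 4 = (t + 1)*(t^4 - 2*t^3 - 3*t^2 + 8*t - 4) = (t - 1)*(t + 1)*(t^3 - t^2 - 4*t + 4) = (t - 2)*(t - 1)*(t + 1)*(t^2 + t - 2) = (t - 2)*(t - 1)^2*(t + 1)*(t + 2)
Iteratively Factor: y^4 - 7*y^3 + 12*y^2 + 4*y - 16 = (y - 2)*(y^3 - 5*y^2 + 2*y + 8) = (y - 4)*(y - 2)*(y^2 - y - 2) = (y - 4)*(y - 2)^2*(y + 1)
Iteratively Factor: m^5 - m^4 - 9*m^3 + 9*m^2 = (m)*(m^4 - m^3 - 9*m^2 + 9*m) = m^2*(m^3 - m^2 - 9*m + 9) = m^2*(m - 3)*(m^2 + 2*m - 3) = m^2*(m - 3)*(m + 3)*(m - 1)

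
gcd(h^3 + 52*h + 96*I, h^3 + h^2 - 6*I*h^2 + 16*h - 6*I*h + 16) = h^2 - 6*I*h + 16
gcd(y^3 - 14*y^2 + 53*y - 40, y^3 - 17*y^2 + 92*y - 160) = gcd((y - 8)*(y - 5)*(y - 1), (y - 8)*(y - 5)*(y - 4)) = y^2 - 13*y + 40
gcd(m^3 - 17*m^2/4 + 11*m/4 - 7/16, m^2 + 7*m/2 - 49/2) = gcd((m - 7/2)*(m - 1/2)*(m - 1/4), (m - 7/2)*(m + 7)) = m - 7/2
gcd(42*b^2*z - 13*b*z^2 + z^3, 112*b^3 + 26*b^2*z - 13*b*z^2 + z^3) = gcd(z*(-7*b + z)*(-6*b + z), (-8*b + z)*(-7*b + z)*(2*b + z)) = -7*b + z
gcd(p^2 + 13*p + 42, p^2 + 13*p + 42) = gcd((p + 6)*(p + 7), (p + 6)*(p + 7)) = p^2 + 13*p + 42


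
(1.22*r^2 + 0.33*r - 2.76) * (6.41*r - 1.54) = 7.8202*r^3 + 0.2365*r^2 - 18.1998*r + 4.2504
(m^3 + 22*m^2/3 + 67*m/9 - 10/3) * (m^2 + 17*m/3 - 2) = m^5 + 13*m^4 + 47*m^3 + 653*m^2/27 - 304*m/9 + 20/3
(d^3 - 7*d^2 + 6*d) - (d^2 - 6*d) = d^3 - 8*d^2 + 12*d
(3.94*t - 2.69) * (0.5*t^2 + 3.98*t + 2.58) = 1.97*t^3 + 14.3362*t^2 - 0.540999999999999*t - 6.9402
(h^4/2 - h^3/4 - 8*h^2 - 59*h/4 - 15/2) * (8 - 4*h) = -2*h^5 + 5*h^4 + 30*h^3 - 5*h^2 - 88*h - 60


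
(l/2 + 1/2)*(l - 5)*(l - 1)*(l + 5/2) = l^4/2 - 5*l^3/4 - 27*l^2/4 + 5*l/4 + 25/4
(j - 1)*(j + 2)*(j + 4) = j^3 + 5*j^2 + 2*j - 8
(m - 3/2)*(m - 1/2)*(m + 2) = m^3 - 13*m/4 + 3/2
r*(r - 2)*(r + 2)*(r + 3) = r^4 + 3*r^3 - 4*r^2 - 12*r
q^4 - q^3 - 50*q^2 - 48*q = q*(q - 8)*(q + 1)*(q + 6)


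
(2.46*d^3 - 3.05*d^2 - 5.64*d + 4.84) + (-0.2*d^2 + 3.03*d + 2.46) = 2.46*d^3 - 3.25*d^2 - 2.61*d + 7.3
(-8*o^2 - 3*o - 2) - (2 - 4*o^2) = -4*o^2 - 3*o - 4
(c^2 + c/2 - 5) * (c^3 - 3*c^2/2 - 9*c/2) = c^5 - c^4 - 41*c^3/4 + 21*c^2/4 + 45*c/2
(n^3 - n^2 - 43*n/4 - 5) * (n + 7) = n^4 + 6*n^3 - 71*n^2/4 - 321*n/4 - 35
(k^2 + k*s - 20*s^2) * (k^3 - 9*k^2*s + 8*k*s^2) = k^5 - 8*k^4*s - 21*k^3*s^2 + 188*k^2*s^3 - 160*k*s^4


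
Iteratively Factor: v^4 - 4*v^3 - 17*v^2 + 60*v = (v)*(v^3 - 4*v^2 - 17*v + 60) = v*(v + 4)*(v^2 - 8*v + 15) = v*(v - 5)*(v + 4)*(v - 3)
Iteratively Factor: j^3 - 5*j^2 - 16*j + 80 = (j - 4)*(j^2 - j - 20) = (j - 4)*(j + 4)*(j - 5)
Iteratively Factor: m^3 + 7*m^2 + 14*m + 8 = (m + 1)*(m^2 + 6*m + 8) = (m + 1)*(m + 4)*(m + 2)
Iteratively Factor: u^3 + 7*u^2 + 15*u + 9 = (u + 3)*(u^2 + 4*u + 3) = (u + 3)^2*(u + 1)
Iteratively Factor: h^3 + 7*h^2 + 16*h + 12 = (h + 3)*(h^2 + 4*h + 4) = (h + 2)*(h + 3)*(h + 2)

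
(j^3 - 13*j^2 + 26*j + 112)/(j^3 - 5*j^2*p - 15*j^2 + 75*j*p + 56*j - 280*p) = (-j - 2)/(-j + 5*p)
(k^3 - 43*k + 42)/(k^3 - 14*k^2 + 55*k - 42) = (k + 7)/(k - 7)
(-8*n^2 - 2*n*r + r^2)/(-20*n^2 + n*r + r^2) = (2*n + r)/(5*n + r)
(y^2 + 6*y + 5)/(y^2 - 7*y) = (y^2 + 6*y + 5)/(y*(y - 7))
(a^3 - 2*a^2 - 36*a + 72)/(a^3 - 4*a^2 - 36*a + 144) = (a - 2)/(a - 4)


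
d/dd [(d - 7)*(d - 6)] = 2*d - 13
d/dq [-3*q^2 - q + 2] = -6*q - 1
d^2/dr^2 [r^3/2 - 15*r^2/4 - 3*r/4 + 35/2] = 3*r - 15/2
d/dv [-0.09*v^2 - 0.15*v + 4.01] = -0.18*v - 0.15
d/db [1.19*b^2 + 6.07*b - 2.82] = 2.38*b + 6.07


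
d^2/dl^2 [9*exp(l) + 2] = 9*exp(l)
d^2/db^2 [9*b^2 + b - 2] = 18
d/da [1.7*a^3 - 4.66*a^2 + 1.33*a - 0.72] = 5.1*a^2 - 9.32*a + 1.33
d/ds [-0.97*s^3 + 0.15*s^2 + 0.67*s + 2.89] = -2.91*s^2 + 0.3*s + 0.67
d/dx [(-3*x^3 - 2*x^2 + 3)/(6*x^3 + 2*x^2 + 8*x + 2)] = (3*x^4 - 24*x^3 - 44*x^2 - 10*x - 12)/(2*(9*x^6 + 6*x^5 + 25*x^4 + 14*x^3 + 18*x^2 + 8*x + 1))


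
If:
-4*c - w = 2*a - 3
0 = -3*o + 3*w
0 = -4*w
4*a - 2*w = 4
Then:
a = 1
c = 1/4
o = 0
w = 0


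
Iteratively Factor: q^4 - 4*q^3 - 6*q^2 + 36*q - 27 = (q - 1)*(q^3 - 3*q^2 - 9*q + 27) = (q - 1)*(q + 3)*(q^2 - 6*q + 9) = (q - 3)*(q - 1)*(q + 3)*(q - 3)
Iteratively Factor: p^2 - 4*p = (p)*(p - 4)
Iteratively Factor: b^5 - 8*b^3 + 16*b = (b - 2)*(b^4 + 2*b^3 - 4*b^2 - 8*b) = b*(b - 2)*(b^3 + 2*b^2 - 4*b - 8) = b*(b - 2)^2*(b^2 + 4*b + 4) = b*(b - 2)^2*(b + 2)*(b + 2)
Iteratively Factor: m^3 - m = (m + 1)*(m^2 - m) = (m - 1)*(m + 1)*(m)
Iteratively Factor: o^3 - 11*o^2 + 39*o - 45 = (o - 5)*(o^2 - 6*o + 9) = (o - 5)*(o - 3)*(o - 3)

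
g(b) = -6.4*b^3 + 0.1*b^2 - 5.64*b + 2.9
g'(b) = -19.2*b^2 + 0.2*b - 5.64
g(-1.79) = 50.02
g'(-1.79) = -67.52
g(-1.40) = 28.55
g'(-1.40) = -43.55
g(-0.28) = 4.63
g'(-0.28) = -7.20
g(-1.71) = 44.84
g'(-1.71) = -62.12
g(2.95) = -177.17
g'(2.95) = -172.14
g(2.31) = -88.48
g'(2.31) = -107.63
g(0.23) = 1.53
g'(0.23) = -6.61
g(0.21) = 1.66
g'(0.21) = -6.44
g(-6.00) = 1422.74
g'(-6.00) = -698.04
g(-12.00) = 11144.18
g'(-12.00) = -2772.84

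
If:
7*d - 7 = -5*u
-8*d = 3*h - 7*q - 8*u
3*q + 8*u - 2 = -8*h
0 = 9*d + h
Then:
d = 154/3029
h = -1386/3029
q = -386/233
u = 4025/3029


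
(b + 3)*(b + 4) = b^2 + 7*b + 12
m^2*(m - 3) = m^3 - 3*m^2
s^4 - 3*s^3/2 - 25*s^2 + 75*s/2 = s*(s - 5)*(s - 3/2)*(s + 5)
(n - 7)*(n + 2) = n^2 - 5*n - 14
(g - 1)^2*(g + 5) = g^3 + 3*g^2 - 9*g + 5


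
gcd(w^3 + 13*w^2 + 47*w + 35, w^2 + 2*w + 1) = w + 1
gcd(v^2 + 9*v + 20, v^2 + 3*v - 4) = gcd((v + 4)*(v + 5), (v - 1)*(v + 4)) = v + 4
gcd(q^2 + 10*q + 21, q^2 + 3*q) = q + 3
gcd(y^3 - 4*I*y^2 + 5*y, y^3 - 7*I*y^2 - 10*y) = y^2 - 5*I*y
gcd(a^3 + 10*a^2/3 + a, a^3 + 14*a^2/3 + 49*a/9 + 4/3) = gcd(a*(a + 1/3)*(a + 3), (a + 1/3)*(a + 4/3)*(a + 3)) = a^2 + 10*a/3 + 1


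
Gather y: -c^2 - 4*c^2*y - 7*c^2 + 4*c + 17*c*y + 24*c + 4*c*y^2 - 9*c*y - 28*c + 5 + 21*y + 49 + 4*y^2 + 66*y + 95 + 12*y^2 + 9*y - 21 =-8*c^2 + y^2*(4*c + 16) + y*(-4*c^2 + 8*c + 96) + 128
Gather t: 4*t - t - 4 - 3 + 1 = 3*t - 6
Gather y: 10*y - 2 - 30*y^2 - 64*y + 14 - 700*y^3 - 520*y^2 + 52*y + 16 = -700*y^3 - 550*y^2 - 2*y + 28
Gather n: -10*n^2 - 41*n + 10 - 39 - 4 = -10*n^2 - 41*n - 33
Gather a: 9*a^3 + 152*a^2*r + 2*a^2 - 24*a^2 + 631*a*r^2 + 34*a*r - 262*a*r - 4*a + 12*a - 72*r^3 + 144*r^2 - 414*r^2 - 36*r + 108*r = 9*a^3 + a^2*(152*r - 22) + a*(631*r^2 - 228*r + 8) - 72*r^3 - 270*r^2 + 72*r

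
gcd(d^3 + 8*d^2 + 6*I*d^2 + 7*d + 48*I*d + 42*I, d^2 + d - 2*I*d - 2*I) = d + 1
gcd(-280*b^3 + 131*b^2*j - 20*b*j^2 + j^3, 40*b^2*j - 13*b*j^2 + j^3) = 40*b^2 - 13*b*j + j^2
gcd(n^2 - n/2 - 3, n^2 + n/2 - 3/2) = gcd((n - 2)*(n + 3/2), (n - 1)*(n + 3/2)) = n + 3/2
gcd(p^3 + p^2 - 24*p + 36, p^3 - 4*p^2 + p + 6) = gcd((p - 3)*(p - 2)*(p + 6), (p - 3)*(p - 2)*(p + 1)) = p^2 - 5*p + 6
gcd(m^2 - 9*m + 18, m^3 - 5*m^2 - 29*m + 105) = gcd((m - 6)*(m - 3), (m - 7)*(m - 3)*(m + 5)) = m - 3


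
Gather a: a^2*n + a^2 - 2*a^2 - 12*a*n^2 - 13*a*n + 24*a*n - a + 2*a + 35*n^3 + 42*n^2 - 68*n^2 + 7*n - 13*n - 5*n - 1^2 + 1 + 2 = a^2*(n - 1) + a*(-12*n^2 + 11*n + 1) + 35*n^3 - 26*n^2 - 11*n + 2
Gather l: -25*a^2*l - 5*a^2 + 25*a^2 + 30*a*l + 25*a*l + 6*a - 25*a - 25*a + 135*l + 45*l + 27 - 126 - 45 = 20*a^2 - 44*a + l*(-25*a^2 + 55*a + 180) - 144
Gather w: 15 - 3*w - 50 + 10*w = 7*w - 35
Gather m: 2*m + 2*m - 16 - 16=4*m - 32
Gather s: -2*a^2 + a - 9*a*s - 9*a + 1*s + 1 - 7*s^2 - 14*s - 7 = -2*a^2 - 8*a - 7*s^2 + s*(-9*a - 13) - 6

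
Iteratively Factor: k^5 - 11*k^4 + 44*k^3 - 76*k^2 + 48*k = (k - 2)*(k^4 - 9*k^3 + 26*k^2 - 24*k) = (k - 3)*(k - 2)*(k^3 - 6*k^2 + 8*k) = (k - 4)*(k - 3)*(k - 2)*(k^2 - 2*k) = (k - 4)*(k - 3)*(k - 2)^2*(k)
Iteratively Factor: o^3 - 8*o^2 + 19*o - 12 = (o - 1)*(o^2 - 7*o + 12) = (o - 4)*(o - 1)*(o - 3)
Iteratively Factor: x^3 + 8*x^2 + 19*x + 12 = (x + 3)*(x^2 + 5*x + 4) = (x + 1)*(x + 3)*(x + 4)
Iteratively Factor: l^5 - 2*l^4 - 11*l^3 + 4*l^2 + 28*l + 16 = (l - 2)*(l^4 - 11*l^2 - 18*l - 8) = (l - 4)*(l - 2)*(l^3 + 4*l^2 + 5*l + 2) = (l - 4)*(l - 2)*(l + 1)*(l^2 + 3*l + 2) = (l - 4)*(l - 2)*(l + 1)*(l + 2)*(l + 1)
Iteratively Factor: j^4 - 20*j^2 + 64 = (j - 2)*(j^3 + 2*j^2 - 16*j - 32) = (j - 4)*(j - 2)*(j^2 + 6*j + 8) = (j - 4)*(j - 2)*(j + 2)*(j + 4)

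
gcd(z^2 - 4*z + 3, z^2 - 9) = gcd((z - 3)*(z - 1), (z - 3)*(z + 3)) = z - 3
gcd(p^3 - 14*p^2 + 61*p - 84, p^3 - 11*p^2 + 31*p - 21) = p^2 - 10*p + 21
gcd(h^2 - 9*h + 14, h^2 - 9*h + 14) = h^2 - 9*h + 14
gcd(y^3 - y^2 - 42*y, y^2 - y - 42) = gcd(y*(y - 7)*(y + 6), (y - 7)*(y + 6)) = y^2 - y - 42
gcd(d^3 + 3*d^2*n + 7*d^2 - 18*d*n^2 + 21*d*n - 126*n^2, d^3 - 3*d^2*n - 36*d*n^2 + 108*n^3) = d^2 + 3*d*n - 18*n^2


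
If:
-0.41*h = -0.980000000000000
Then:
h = 2.39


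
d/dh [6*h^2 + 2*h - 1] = 12*h + 2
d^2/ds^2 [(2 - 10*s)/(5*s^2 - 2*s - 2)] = 4*(5*s - 1)*(-75*s^2 + 30*s + 4*(5*s - 1)^2 + 30)/(-5*s^2 + 2*s + 2)^3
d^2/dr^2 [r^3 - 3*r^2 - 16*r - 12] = 6*r - 6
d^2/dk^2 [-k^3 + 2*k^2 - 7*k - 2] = 4 - 6*k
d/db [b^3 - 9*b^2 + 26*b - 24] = 3*b^2 - 18*b + 26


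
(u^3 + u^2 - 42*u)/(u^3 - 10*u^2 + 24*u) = (u + 7)/(u - 4)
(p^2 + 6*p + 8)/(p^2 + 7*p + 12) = (p + 2)/(p + 3)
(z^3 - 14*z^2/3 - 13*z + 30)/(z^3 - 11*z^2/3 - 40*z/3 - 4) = (3*z^2 + 4*z - 15)/(3*z^2 + 7*z + 2)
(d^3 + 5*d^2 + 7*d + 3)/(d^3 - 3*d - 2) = (d + 3)/(d - 2)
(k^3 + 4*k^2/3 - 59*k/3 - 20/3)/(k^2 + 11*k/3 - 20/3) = (3*k^2 - 11*k - 4)/(3*k - 4)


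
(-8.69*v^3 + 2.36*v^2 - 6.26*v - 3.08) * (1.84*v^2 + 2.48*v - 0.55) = -15.9896*v^5 - 17.2088*v^4 - 0.886099999999999*v^3 - 22.49*v^2 - 4.1954*v + 1.694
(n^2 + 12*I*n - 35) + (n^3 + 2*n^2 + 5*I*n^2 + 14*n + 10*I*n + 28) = n^3 + 3*n^2 + 5*I*n^2 + 14*n + 22*I*n - 7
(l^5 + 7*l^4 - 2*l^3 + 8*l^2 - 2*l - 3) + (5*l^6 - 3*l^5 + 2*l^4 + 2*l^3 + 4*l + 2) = 5*l^6 - 2*l^5 + 9*l^4 + 8*l^2 + 2*l - 1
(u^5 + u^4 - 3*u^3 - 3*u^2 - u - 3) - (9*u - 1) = u^5 + u^4 - 3*u^3 - 3*u^2 - 10*u - 2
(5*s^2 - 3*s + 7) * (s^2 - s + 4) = 5*s^4 - 8*s^3 + 30*s^2 - 19*s + 28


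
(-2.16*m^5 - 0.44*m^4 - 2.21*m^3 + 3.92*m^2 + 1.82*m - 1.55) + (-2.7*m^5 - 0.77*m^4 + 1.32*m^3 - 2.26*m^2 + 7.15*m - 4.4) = -4.86*m^5 - 1.21*m^4 - 0.89*m^3 + 1.66*m^2 + 8.97*m - 5.95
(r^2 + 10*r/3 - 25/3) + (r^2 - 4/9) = 2*r^2 + 10*r/3 - 79/9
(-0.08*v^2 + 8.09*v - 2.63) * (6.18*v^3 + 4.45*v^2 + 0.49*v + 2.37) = -0.4944*v^5 + 49.6402*v^4 + 19.7079*v^3 - 7.929*v^2 + 17.8846*v - 6.2331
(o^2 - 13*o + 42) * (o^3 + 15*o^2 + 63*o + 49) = o^5 + 2*o^4 - 90*o^3 - 140*o^2 + 2009*o + 2058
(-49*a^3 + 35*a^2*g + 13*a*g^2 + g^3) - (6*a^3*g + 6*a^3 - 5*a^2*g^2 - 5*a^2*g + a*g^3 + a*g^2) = -6*a^3*g - 55*a^3 + 5*a^2*g^2 + 40*a^2*g - a*g^3 + 12*a*g^2 + g^3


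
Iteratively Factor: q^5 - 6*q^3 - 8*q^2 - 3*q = (q)*(q^4 - 6*q^2 - 8*q - 3) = q*(q + 1)*(q^3 - q^2 - 5*q - 3) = q*(q - 3)*(q + 1)*(q^2 + 2*q + 1) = q*(q - 3)*(q + 1)^2*(q + 1)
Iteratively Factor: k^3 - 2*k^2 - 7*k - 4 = (k - 4)*(k^2 + 2*k + 1) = (k - 4)*(k + 1)*(k + 1)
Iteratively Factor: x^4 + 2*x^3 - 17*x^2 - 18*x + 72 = (x + 3)*(x^3 - x^2 - 14*x + 24) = (x + 3)*(x + 4)*(x^2 - 5*x + 6) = (x - 3)*(x + 3)*(x + 4)*(x - 2)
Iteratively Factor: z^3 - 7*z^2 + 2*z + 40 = (z - 5)*(z^2 - 2*z - 8) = (z - 5)*(z + 2)*(z - 4)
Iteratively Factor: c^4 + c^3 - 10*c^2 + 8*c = (c + 4)*(c^3 - 3*c^2 + 2*c) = c*(c + 4)*(c^2 - 3*c + 2) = c*(c - 1)*(c + 4)*(c - 2)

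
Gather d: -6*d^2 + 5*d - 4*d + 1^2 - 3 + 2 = -6*d^2 + d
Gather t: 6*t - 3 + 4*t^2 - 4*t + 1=4*t^2 + 2*t - 2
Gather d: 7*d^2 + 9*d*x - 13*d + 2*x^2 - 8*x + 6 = 7*d^2 + d*(9*x - 13) + 2*x^2 - 8*x + 6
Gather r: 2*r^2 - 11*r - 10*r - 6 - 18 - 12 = 2*r^2 - 21*r - 36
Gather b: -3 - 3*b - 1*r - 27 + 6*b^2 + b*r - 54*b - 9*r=6*b^2 + b*(r - 57) - 10*r - 30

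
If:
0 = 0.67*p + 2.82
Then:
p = -4.21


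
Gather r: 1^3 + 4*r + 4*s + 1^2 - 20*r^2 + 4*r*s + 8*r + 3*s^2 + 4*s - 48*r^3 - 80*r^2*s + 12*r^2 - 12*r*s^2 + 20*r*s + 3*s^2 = -48*r^3 + r^2*(-80*s - 8) + r*(-12*s^2 + 24*s + 12) + 6*s^2 + 8*s + 2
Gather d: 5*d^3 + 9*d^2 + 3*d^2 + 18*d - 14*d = 5*d^3 + 12*d^2 + 4*d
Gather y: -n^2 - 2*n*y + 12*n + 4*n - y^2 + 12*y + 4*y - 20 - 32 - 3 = -n^2 + 16*n - y^2 + y*(16 - 2*n) - 55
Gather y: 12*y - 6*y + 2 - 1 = 6*y + 1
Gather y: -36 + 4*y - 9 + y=5*y - 45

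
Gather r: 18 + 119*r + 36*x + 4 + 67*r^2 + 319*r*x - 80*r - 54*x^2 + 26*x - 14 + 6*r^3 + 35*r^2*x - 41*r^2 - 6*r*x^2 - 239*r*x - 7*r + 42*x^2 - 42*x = 6*r^3 + r^2*(35*x + 26) + r*(-6*x^2 + 80*x + 32) - 12*x^2 + 20*x + 8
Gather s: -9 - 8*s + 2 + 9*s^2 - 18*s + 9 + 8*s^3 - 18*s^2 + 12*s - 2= 8*s^3 - 9*s^2 - 14*s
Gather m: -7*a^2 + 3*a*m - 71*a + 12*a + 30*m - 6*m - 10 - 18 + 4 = -7*a^2 - 59*a + m*(3*a + 24) - 24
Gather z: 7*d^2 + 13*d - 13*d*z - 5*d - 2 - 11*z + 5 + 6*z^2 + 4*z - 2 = 7*d^2 + 8*d + 6*z^2 + z*(-13*d - 7) + 1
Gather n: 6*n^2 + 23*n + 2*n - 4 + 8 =6*n^2 + 25*n + 4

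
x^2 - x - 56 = (x - 8)*(x + 7)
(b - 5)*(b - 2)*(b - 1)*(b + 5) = b^4 - 3*b^3 - 23*b^2 + 75*b - 50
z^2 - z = z*(z - 1)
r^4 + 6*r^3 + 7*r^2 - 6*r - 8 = (r - 1)*(r + 1)*(r + 2)*(r + 4)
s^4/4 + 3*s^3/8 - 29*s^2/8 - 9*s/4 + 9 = (s/4 + 1)*(s - 3)*(s - 3/2)*(s + 2)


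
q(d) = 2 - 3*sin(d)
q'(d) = -3*cos(d)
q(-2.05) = 4.66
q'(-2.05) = 1.38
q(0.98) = -0.49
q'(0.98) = -1.67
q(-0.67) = 3.86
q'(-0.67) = -2.35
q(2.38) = -0.07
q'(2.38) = 2.17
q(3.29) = 2.44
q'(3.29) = 2.97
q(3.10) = 1.88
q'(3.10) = 3.00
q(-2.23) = 4.37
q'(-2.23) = 1.84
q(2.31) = -0.22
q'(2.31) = 2.02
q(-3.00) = 2.42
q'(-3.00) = 2.97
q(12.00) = 3.61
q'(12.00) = -2.53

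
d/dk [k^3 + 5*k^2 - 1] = k*(3*k + 10)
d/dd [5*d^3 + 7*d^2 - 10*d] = 15*d^2 + 14*d - 10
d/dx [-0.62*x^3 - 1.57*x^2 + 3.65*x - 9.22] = -1.86*x^2 - 3.14*x + 3.65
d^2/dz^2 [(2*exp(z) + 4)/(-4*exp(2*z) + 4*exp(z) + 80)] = (-exp(4*z) - 9*exp(3*z) - 114*exp(2*z) - 142*exp(z) - 360)*exp(z)/(2*(exp(6*z) - 3*exp(5*z) - 57*exp(4*z) + 119*exp(3*z) + 1140*exp(2*z) - 1200*exp(z) - 8000))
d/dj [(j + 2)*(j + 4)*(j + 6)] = 3*j^2 + 24*j + 44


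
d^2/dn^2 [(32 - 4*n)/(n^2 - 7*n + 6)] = 8*(-(n - 8)*(2*n - 7)^2 + 3*(n - 5)*(n^2 - 7*n + 6))/(n^2 - 7*n + 6)^3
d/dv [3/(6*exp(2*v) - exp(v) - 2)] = (3 - 36*exp(v))*exp(v)/(-6*exp(2*v) + exp(v) + 2)^2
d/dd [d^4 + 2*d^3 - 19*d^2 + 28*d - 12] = 4*d^3 + 6*d^2 - 38*d + 28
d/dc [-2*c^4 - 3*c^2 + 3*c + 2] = -8*c^3 - 6*c + 3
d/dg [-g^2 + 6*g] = 6 - 2*g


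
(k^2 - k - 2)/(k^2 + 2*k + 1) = (k - 2)/(k + 1)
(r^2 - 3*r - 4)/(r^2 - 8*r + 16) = (r + 1)/(r - 4)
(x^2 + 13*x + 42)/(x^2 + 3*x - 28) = (x + 6)/(x - 4)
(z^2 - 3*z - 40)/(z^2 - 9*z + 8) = (z + 5)/(z - 1)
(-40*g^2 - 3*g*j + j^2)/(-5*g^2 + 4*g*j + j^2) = (8*g - j)/(g - j)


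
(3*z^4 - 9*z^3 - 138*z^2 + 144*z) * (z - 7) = 3*z^5 - 30*z^4 - 75*z^3 + 1110*z^2 - 1008*z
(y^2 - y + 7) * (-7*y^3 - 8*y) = -7*y^5 + 7*y^4 - 57*y^3 + 8*y^2 - 56*y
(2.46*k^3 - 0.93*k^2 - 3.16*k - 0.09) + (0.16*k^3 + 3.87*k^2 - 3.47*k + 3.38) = 2.62*k^3 + 2.94*k^2 - 6.63*k + 3.29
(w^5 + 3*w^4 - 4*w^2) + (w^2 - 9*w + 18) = w^5 + 3*w^4 - 3*w^2 - 9*w + 18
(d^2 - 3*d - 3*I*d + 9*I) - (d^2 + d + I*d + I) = -4*d - 4*I*d + 8*I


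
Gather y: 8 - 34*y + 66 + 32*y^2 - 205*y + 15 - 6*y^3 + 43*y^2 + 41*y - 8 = -6*y^3 + 75*y^2 - 198*y + 81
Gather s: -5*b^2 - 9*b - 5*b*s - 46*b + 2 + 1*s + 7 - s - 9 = -5*b^2 - 5*b*s - 55*b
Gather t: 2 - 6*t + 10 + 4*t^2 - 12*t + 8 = 4*t^2 - 18*t + 20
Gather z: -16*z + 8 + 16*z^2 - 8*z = 16*z^2 - 24*z + 8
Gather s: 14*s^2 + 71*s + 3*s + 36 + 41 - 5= 14*s^2 + 74*s + 72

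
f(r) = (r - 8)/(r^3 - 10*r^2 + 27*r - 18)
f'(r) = (r - 8)*(-3*r^2 + 20*r - 27)/(r^3 - 10*r^2 + 27*r - 18)^2 + 1/(r^3 - 10*r^2 + 27*r - 18) = (r^3 - 10*r^2 + 27*r - (r - 8)*(3*r^2 - 20*r + 27) - 18)/(r^3 - 10*r^2 + 27*r - 18)^2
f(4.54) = 0.43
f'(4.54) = -0.23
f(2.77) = -3.98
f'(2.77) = -15.52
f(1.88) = -1.51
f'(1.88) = 0.25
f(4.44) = 0.46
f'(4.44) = -0.29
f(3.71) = 0.97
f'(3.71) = -1.53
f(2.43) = -1.91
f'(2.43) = -2.21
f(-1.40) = 0.12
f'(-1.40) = 0.08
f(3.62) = 1.13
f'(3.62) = -2.04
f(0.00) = 0.44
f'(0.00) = 0.61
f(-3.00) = 0.05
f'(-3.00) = 0.02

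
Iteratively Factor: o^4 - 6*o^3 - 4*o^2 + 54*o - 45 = (o - 3)*(o^3 - 3*o^2 - 13*o + 15) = (o - 5)*(o - 3)*(o^2 + 2*o - 3) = (o - 5)*(o - 3)*(o - 1)*(o + 3)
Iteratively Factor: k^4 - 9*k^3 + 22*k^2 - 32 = (k + 1)*(k^3 - 10*k^2 + 32*k - 32) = (k - 2)*(k + 1)*(k^2 - 8*k + 16) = (k - 4)*(k - 2)*(k + 1)*(k - 4)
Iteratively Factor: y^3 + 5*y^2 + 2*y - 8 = (y + 2)*(y^2 + 3*y - 4) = (y - 1)*(y + 2)*(y + 4)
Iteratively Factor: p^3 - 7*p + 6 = (p + 3)*(p^2 - 3*p + 2) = (p - 2)*(p + 3)*(p - 1)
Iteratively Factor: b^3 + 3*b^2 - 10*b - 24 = (b + 4)*(b^2 - b - 6) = (b + 2)*(b + 4)*(b - 3)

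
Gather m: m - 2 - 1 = m - 3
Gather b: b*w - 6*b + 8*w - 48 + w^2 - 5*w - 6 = b*(w - 6) + w^2 + 3*w - 54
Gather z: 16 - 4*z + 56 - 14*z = 72 - 18*z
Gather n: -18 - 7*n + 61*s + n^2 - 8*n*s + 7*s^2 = n^2 + n*(-8*s - 7) + 7*s^2 + 61*s - 18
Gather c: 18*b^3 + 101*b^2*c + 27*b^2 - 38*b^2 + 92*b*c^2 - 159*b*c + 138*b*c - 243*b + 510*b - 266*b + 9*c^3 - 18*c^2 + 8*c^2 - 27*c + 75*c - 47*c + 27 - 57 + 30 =18*b^3 - 11*b^2 + b + 9*c^3 + c^2*(92*b - 10) + c*(101*b^2 - 21*b + 1)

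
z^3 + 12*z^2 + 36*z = z*(z + 6)^2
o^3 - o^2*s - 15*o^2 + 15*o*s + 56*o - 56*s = (o - 8)*(o - 7)*(o - s)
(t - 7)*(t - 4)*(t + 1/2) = t^3 - 21*t^2/2 + 45*t/2 + 14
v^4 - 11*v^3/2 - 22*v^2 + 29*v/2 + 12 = (v - 8)*(v - 1)*(v + 1/2)*(v + 3)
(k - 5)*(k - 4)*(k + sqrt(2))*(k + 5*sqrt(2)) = k^4 - 9*k^3 + 6*sqrt(2)*k^3 - 54*sqrt(2)*k^2 + 30*k^2 - 90*k + 120*sqrt(2)*k + 200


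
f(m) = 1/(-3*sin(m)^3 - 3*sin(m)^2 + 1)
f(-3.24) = 1.03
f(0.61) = -1.82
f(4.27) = 1.31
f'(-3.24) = -0.72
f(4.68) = 1.00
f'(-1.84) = -0.85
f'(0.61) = 17.41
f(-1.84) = 1.11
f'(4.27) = -1.41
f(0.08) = 1.02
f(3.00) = 1.07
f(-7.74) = 1.02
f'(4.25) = -1.47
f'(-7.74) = 0.35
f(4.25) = 1.34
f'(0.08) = 0.56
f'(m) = (9*sin(m)^2*cos(m) + 6*sin(m)*cos(m))/(-3*sin(m)^3 - 3*sin(m)^2 + 1)^2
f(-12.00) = -3.06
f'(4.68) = -0.10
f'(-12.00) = 45.80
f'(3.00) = -1.17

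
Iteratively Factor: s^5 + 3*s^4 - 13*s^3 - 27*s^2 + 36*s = (s + 3)*(s^4 - 13*s^2 + 12*s) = (s + 3)*(s + 4)*(s^3 - 4*s^2 + 3*s) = s*(s + 3)*(s + 4)*(s^2 - 4*s + 3) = s*(s - 3)*(s + 3)*(s + 4)*(s - 1)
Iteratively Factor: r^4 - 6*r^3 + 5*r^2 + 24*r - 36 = (r - 3)*(r^3 - 3*r^2 - 4*r + 12) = (r - 3)*(r - 2)*(r^2 - r - 6) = (r - 3)^2*(r - 2)*(r + 2)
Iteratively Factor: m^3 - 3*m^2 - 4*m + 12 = (m - 2)*(m^2 - m - 6) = (m - 2)*(m + 2)*(m - 3)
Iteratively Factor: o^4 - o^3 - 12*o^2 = (o)*(o^3 - o^2 - 12*o) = o*(o - 4)*(o^2 + 3*o) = o*(o - 4)*(o + 3)*(o)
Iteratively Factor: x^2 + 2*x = (x + 2)*(x)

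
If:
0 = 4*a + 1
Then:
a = -1/4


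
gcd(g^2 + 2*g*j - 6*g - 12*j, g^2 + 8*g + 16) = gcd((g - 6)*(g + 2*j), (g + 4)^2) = 1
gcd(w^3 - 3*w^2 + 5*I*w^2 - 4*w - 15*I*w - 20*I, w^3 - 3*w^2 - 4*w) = w^2 - 3*w - 4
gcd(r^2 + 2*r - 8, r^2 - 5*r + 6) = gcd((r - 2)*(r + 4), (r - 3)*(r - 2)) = r - 2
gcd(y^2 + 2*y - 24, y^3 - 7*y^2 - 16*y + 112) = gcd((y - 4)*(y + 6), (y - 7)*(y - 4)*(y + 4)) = y - 4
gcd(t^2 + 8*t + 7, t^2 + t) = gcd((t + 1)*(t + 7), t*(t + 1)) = t + 1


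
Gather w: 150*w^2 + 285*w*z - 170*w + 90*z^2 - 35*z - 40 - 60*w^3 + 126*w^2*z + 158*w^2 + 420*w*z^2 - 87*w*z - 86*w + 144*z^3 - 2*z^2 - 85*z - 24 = -60*w^3 + w^2*(126*z + 308) + w*(420*z^2 + 198*z - 256) + 144*z^3 + 88*z^2 - 120*z - 64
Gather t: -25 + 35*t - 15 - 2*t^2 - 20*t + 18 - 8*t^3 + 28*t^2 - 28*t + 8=-8*t^3 + 26*t^2 - 13*t - 14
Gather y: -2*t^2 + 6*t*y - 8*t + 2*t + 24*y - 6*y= -2*t^2 - 6*t + y*(6*t + 18)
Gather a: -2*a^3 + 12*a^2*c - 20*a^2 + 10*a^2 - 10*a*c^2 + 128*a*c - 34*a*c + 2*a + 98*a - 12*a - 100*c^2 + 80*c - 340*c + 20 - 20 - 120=-2*a^3 + a^2*(12*c - 10) + a*(-10*c^2 + 94*c + 88) - 100*c^2 - 260*c - 120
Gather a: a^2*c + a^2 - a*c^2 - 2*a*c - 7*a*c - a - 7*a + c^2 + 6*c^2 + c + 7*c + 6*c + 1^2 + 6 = a^2*(c + 1) + a*(-c^2 - 9*c - 8) + 7*c^2 + 14*c + 7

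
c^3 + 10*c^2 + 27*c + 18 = (c + 1)*(c + 3)*(c + 6)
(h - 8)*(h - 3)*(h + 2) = h^3 - 9*h^2 + 2*h + 48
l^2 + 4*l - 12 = (l - 2)*(l + 6)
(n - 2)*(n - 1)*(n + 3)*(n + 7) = n^4 + 7*n^3 - 7*n^2 - 43*n + 42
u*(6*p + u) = 6*p*u + u^2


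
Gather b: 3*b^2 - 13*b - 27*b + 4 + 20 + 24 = 3*b^2 - 40*b + 48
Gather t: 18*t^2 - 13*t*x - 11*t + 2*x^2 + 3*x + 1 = 18*t^2 + t*(-13*x - 11) + 2*x^2 + 3*x + 1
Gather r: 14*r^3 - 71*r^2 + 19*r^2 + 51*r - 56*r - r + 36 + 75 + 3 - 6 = 14*r^3 - 52*r^2 - 6*r + 108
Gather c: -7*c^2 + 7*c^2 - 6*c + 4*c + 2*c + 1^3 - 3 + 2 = 0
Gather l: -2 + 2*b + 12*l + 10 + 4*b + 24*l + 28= 6*b + 36*l + 36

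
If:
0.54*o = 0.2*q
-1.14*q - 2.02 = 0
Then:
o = -0.66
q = -1.77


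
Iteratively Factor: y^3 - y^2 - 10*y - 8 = (y + 2)*(y^2 - 3*y - 4) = (y - 4)*(y + 2)*(y + 1)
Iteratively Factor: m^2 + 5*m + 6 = (m + 3)*(m + 2)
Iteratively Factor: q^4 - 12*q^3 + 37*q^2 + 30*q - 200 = (q - 5)*(q^3 - 7*q^2 + 2*q + 40) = (q - 5)*(q + 2)*(q^2 - 9*q + 20) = (q - 5)*(q - 4)*(q + 2)*(q - 5)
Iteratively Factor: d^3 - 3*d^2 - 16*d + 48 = (d + 4)*(d^2 - 7*d + 12) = (d - 3)*(d + 4)*(d - 4)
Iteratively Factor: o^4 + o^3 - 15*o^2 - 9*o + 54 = (o - 3)*(o^3 + 4*o^2 - 3*o - 18) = (o - 3)*(o - 2)*(o^2 + 6*o + 9) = (o - 3)*(o - 2)*(o + 3)*(o + 3)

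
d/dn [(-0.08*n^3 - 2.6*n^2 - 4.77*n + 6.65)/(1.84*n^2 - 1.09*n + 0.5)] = (-0.1472*n^4 + 0.1744*n^3 + 11.4908*n^2 - 27.072*n + 4.8635)/(3.3856*n^4 - 4.0112*n^3 + 3.0281*n^2 - 1.09*n + 0.25)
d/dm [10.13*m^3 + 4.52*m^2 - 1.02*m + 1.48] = 30.39*m^2 + 9.04*m - 1.02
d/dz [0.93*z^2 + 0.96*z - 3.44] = 1.86*z + 0.96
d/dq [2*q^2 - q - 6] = 4*q - 1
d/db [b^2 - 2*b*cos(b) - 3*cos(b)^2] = 2*b*sin(b) + 2*b + 3*sin(2*b) - 2*cos(b)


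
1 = 1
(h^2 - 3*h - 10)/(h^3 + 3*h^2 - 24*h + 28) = (h^2 - 3*h - 10)/(h^3 + 3*h^2 - 24*h + 28)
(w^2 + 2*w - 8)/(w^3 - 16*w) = (w - 2)/(w*(w - 4))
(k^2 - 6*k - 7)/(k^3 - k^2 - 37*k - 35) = 1/(k + 5)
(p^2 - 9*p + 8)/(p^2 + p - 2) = (p - 8)/(p + 2)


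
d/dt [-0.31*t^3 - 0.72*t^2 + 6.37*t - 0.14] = -0.93*t^2 - 1.44*t + 6.37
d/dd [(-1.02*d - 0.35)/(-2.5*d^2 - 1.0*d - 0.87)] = (-2.55*d^2 - 1.75*d + 0.5374)/(6.25*d^4 + 5.0*d^3 + 5.35*d^2 + 1.74*d + 0.7569)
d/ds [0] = 0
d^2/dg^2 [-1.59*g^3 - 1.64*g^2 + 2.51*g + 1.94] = -9.54*g - 3.28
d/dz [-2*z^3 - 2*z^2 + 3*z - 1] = -6*z^2 - 4*z + 3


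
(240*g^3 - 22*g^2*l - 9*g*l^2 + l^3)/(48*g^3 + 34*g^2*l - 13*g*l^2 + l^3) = (5*g + l)/(g + l)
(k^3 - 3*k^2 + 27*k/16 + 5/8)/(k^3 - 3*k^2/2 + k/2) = (16*k^3 - 48*k^2 + 27*k + 10)/(8*k*(2*k^2 - 3*k + 1))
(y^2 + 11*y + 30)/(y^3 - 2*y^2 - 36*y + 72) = (y + 5)/(y^2 - 8*y + 12)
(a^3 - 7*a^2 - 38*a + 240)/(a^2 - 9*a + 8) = (a^2 + a - 30)/(a - 1)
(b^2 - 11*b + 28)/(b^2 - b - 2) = (-b^2 + 11*b - 28)/(-b^2 + b + 2)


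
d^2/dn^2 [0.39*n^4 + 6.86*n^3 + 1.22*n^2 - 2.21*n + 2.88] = 4.68*n^2 + 41.16*n + 2.44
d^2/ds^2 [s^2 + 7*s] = 2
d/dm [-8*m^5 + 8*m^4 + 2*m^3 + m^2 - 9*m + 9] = -40*m^4 + 32*m^3 + 6*m^2 + 2*m - 9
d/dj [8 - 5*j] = -5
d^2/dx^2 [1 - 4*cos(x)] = 4*cos(x)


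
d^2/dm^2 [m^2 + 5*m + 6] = 2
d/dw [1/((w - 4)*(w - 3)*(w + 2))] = (-(w - 4)*(w - 3) - (w - 4)*(w + 2) - (w - 3)*(w + 2))/((w - 4)^2*(w - 3)^2*(w + 2)^2)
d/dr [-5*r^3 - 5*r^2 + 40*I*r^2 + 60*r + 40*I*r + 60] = -15*r^2 + r*(-10 + 80*I) + 60 + 40*I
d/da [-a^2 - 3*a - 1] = -2*a - 3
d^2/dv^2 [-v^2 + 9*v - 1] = -2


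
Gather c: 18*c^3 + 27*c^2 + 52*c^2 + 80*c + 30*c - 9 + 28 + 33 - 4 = 18*c^3 + 79*c^2 + 110*c + 48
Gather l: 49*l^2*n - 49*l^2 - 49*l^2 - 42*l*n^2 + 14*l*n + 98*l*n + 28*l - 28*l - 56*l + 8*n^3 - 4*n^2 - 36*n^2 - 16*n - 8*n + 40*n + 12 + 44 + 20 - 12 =l^2*(49*n - 98) + l*(-42*n^2 + 112*n - 56) + 8*n^3 - 40*n^2 + 16*n + 64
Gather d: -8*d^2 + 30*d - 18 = -8*d^2 + 30*d - 18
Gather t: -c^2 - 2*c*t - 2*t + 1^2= -c^2 + t*(-2*c - 2) + 1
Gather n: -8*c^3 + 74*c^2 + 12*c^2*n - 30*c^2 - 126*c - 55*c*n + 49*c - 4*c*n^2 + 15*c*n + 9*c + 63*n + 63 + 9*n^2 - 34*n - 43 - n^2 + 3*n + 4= -8*c^3 + 44*c^2 - 68*c + n^2*(8 - 4*c) + n*(12*c^2 - 40*c + 32) + 24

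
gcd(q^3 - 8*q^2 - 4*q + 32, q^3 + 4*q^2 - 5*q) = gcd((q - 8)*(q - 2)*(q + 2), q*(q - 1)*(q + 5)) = 1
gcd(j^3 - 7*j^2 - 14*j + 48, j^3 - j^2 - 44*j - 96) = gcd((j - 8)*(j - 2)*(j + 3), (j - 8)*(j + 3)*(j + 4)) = j^2 - 5*j - 24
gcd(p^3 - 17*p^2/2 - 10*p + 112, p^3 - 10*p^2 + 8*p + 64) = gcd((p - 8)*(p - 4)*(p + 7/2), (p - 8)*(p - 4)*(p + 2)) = p^2 - 12*p + 32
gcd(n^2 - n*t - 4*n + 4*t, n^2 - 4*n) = n - 4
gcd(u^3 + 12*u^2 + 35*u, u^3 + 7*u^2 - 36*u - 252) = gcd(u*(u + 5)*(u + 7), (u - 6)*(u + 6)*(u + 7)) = u + 7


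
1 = 1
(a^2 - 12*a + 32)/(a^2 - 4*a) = (a - 8)/a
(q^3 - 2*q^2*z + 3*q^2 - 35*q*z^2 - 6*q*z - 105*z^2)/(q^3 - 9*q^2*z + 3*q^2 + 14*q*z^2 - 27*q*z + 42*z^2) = (-q - 5*z)/(-q + 2*z)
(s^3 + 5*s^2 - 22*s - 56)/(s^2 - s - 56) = (s^2 - 2*s - 8)/(s - 8)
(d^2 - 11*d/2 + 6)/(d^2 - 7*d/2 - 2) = (2*d - 3)/(2*d + 1)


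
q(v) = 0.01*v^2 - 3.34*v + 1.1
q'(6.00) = -3.22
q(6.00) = -18.58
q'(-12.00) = -3.58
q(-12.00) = 42.62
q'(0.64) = -3.33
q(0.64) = -1.03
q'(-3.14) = -3.40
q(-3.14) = 11.69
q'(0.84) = -3.32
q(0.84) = -1.70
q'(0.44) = -3.33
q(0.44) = -0.37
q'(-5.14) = -3.44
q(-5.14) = 18.53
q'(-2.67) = -3.39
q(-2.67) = 10.09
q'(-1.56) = -3.37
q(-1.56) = 6.33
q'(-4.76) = -3.44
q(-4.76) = 17.22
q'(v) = 0.02*v - 3.34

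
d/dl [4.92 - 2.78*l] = -2.78000000000000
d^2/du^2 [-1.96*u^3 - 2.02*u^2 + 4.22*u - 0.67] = -11.76*u - 4.04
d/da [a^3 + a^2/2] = a*(3*a + 1)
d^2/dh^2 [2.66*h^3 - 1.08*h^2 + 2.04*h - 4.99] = 15.96*h - 2.16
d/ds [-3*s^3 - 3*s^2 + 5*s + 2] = -9*s^2 - 6*s + 5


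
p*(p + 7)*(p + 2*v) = p^3 + 2*p^2*v + 7*p^2 + 14*p*v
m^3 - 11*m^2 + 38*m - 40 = (m - 5)*(m - 4)*(m - 2)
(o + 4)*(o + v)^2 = o^3 + 2*o^2*v + 4*o^2 + o*v^2 + 8*o*v + 4*v^2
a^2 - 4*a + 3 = (a - 3)*(a - 1)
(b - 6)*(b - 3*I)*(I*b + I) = I*b^3 + 3*b^2 - 5*I*b^2 - 15*b - 6*I*b - 18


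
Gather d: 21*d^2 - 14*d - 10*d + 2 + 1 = 21*d^2 - 24*d + 3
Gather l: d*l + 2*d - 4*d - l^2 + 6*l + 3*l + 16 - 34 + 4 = -2*d - l^2 + l*(d + 9) - 14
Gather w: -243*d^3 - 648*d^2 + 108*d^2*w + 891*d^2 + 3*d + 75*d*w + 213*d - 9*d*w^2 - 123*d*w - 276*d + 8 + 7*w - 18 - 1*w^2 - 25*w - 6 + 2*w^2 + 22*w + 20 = -243*d^3 + 243*d^2 - 60*d + w^2*(1 - 9*d) + w*(108*d^2 - 48*d + 4) + 4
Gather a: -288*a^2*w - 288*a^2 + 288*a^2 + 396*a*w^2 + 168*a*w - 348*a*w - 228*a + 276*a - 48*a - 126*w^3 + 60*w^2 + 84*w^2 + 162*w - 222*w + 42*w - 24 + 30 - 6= -288*a^2*w + a*(396*w^2 - 180*w) - 126*w^3 + 144*w^2 - 18*w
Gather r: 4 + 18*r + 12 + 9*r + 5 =27*r + 21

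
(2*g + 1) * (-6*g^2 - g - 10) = -12*g^3 - 8*g^2 - 21*g - 10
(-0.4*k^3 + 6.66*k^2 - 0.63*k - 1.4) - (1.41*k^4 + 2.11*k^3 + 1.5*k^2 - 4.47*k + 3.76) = -1.41*k^4 - 2.51*k^3 + 5.16*k^2 + 3.84*k - 5.16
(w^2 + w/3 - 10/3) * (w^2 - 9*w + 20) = w^4 - 26*w^3/3 + 41*w^2/3 + 110*w/3 - 200/3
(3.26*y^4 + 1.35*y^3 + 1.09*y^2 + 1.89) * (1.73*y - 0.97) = 5.6398*y^5 - 0.8267*y^4 + 0.5762*y^3 - 1.0573*y^2 + 3.2697*y - 1.8333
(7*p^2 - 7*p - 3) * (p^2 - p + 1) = 7*p^4 - 14*p^3 + 11*p^2 - 4*p - 3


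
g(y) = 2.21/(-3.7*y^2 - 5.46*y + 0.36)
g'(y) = 2.21*(7.4*y + 5.46)/(-3.7*y^2 - 5.46*y + 0.36)^2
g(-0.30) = 1.33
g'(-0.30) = 2.58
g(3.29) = -0.04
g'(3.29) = 0.02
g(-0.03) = 4.25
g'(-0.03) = 42.73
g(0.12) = -6.34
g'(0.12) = 115.52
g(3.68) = -0.03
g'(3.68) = 0.01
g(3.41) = -0.04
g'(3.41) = 0.02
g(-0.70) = 0.93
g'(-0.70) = 0.11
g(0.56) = -0.57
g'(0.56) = 1.43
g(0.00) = 6.14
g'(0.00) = 93.11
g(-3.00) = -0.13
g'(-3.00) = -0.13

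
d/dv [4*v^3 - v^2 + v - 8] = 12*v^2 - 2*v + 1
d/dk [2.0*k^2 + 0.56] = 4.0*k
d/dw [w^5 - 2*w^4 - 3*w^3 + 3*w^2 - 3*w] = 5*w^4 - 8*w^3 - 9*w^2 + 6*w - 3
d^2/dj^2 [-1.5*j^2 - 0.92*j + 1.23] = -3.00000000000000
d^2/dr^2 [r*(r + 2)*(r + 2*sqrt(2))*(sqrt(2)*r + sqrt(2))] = 12*sqrt(2)*r^2 + 24*r + 18*sqrt(2)*r + 4*sqrt(2) + 24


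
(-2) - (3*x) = -3*x - 2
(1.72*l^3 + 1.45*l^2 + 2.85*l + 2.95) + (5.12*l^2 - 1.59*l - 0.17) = 1.72*l^3 + 6.57*l^2 + 1.26*l + 2.78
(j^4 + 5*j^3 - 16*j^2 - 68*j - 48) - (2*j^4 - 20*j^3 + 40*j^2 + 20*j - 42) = -j^4 + 25*j^3 - 56*j^2 - 88*j - 6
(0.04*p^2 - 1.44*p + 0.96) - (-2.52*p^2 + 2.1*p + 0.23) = 2.56*p^2 - 3.54*p + 0.73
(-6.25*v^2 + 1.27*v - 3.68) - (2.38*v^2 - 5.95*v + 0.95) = -8.63*v^2 + 7.22*v - 4.63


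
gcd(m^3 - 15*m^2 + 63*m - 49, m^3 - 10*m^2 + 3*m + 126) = m - 7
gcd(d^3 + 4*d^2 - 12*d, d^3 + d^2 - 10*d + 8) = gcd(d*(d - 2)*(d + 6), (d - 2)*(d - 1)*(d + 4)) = d - 2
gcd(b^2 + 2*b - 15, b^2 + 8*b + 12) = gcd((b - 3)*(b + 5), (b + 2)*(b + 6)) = 1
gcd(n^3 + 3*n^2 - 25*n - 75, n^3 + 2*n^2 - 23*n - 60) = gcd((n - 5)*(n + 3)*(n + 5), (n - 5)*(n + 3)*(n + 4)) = n^2 - 2*n - 15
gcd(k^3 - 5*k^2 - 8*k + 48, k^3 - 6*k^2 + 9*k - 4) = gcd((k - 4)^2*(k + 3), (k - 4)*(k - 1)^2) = k - 4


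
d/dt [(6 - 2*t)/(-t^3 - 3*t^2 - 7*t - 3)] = 4*(-t^3 + 3*t^2 + 9*t + 12)/(t^6 + 6*t^5 + 23*t^4 + 48*t^3 + 67*t^2 + 42*t + 9)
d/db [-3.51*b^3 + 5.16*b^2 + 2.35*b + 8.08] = -10.53*b^2 + 10.32*b + 2.35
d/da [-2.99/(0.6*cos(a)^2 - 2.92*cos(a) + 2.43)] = (8.7308 - 3.588*cos(a))*sin(a)/(0.6*cos(a)^2 - 2.92*cos(a) + 2.43)^2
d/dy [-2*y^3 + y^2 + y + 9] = -6*y^2 + 2*y + 1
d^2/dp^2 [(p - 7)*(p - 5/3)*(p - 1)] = 6*p - 58/3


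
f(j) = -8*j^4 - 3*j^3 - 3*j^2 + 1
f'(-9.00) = 22653.00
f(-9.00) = -50543.00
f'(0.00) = 0.00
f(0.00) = 1.00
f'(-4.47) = 2705.06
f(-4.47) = -2984.89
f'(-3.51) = 1293.97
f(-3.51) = -1120.51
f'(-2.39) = 399.79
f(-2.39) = -236.21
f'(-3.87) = 1743.17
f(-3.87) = -1664.51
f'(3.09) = -1048.59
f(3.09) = -845.48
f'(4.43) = -2985.23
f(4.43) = -3399.78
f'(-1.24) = 54.61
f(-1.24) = -16.81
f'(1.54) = -147.46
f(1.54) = -62.07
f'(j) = -32*j^3 - 9*j^2 - 6*j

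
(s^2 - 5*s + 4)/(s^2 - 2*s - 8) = (s - 1)/(s + 2)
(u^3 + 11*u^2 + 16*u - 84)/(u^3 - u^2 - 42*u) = (u^2 + 5*u - 14)/(u*(u - 7))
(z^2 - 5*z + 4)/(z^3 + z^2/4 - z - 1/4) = 4*(z - 4)/(4*z^2 + 5*z + 1)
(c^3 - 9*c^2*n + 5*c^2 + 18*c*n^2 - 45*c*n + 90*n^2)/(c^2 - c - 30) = (c^2 - 9*c*n + 18*n^2)/(c - 6)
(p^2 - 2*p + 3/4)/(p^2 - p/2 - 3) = (-4*p^2 + 8*p - 3)/(2*(-2*p^2 + p + 6))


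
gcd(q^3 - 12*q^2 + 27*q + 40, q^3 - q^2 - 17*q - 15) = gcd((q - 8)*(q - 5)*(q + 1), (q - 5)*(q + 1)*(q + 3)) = q^2 - 4*q - 5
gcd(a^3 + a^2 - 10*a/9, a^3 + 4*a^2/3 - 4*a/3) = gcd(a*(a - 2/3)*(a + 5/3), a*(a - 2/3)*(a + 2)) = a^2 - 2*a/3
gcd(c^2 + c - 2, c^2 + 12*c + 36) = 1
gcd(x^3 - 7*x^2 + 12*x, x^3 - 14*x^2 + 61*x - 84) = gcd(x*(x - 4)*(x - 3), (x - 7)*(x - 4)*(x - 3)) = x^2 - 7*x + 12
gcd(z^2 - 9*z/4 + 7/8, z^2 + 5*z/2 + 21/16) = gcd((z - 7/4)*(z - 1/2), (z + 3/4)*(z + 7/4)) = 1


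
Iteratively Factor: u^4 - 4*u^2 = (u - 2)*(u^3 + 2*u^2) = (u - 2)*(u + 2)*(u^2) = u*(u - 2)*(u + 2)*(u)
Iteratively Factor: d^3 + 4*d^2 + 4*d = (d)*(d^2 + 4*d + 4) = d*(d + 2)*(d + 2)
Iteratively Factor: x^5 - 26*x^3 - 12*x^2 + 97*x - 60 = (x + 3)*(x^4 - 3*x^3 - 17*x^2 + 39*x - 20) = (x - 5)*(x + 3)*(x^3 + 2*x^2 - 7*x + 4) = (x - 5)*(x - 1)*(x + 3)*(x^2 + 3*x - 4) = (x - 5)*(x - 1)*(x + 3)*(x + 4)*(x - 1)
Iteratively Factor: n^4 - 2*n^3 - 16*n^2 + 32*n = (n - 4)*(n^3 + 2*n^2 - 8*n) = (n - 4)*(n + 4)*(n^2 - 2*n) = (n - 4)*(n - 2)*(n + 4)*(n)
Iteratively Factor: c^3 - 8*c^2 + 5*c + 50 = (c - 5)*(c^2 - 3*c - 10) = (c - 5)^2*(c + 2)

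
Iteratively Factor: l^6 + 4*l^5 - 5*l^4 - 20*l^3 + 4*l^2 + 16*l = (l)*(l^5 + 4*l^4 - 5*l^3 - 20*l^2 + 4*l + 16) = l*(l + 1)*(l^4 + 3*l^3 - 8*l^2 - 12*l + 16) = l*(l + 1)*(l + 2)*(l^3 + l^2 - 10*l + 8) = l*(l + 1)*(l + 2)*(l + 4)*(l^2 - 3*l + 2) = l*(l - 1)*(l + 1)*(l + 2)*(l + 4)*(l - 2)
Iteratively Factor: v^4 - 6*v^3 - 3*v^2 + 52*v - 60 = (v - 2)*(v^3 - 4*v^2 - 11*v + 30) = (v - 5)*(v - 2)*(v^2 + v - 6) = (v - 5)*(v - 2)^2*(v + 3)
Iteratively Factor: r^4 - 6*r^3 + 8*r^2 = (r)*(r^3 - 6*r^2 + 8*r) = r^2*(r^2 - 6*r + 8) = r^2*(r - 2)*(r - 4)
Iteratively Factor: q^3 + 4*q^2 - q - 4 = (q - 1)*(q^2 + 5*q + 4) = (q - 1)*(q + 1)*(q + 4)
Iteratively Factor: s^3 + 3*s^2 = (s + 3)*(s^2) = s*(s + 3)*(s)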